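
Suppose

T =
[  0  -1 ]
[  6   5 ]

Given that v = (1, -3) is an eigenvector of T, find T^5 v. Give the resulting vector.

First find the eigenvalue: Tv = (3, -9) = 3·(1, -3), so λ = 3.
Then T^5 v = λ^5·v = 3^5·(1, -3) = 243·(1, -3) = (243, -729).

(243, -729)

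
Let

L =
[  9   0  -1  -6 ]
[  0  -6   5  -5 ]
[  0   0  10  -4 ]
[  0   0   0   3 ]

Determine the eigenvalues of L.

L is upper triangular, so its eigenvalues are the diagonal entries.
Diagonal: 9, -6, 10, 3.

-6, 3, 9, 10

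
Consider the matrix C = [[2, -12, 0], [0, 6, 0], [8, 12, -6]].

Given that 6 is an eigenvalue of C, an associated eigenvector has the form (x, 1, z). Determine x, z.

-3, -1

We need (C - 6I)v = 0.
C - 6I = [[-4, -12, 0], [0, 0, 0], [8, 12, -12]].
Row 1: (-4)·x + (-12)·1 + (0)·z = 0
Row 2: (0)·x + (0)·1 + (0)·z = 0
Row 3: (8)·x + (12)·1 + (-12)·z = 0
Solving gives x = -3, z = -1.
Check: C·(-3, 1, -1) = (-18, 6, -6) = 6·(-3, 1, -1).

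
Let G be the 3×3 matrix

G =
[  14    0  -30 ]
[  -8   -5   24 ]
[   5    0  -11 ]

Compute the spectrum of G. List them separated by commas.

-5, -1, 4

Set up det(tI - G) = 0.
Cofactor expansion gives p(t) = t^3 + 2t^2 - 19t - 20.
Rational-root test: t = -1 gives p(-1) = 0.
Factor out (t + 1): p(t) = (t + 1)·(t^2 + t - 20).
The quadratic factors as (t + 5)·(t - 4).
Eigenvalues: -5, -1, 4.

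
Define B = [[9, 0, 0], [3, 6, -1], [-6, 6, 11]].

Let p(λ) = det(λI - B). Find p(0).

-648

p(0) = det(0·I − B) = det(−B) = (−1)^3·det(B).
det(B) = 648, so p(0) = -648.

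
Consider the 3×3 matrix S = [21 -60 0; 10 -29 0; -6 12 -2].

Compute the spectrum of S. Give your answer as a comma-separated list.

-9, -2, 1

The characteristic polynomial is p(λ) = det(λI - S).
Expanding the 3×3 determinant: p(λ) = λ^3 + 10λ^2 + 7λ - 18.
Try λ = -9: p(-9) = 0, so -9 is a root.
Dividing by (λ + 9) leaves λ^2 + λ - 2.
The quadratic factors as (λ + 2)·(λ - 1).
Eigenvalues: -9, -2, 1.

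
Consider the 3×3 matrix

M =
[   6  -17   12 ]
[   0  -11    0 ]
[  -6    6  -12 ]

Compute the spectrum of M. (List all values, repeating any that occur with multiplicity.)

Compute the characteristic polynomial p(lambda) = det(lambda·I - M).
Cofactor expansion gives p(lambda) = lambda^3 + 17·lambda^2 + 66·lambda.
Since p(-11) = 0, lambda = -11 is a root.
Dividing by (lambda + 11) leaves lambda^2 + 6·lambda.
The quadratic factors as (lambda + 6)·lambda.
Eigenvalues: -11, -6, 0.

-11, -6, 0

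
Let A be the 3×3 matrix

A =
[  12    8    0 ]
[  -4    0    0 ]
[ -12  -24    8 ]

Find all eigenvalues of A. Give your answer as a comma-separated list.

Compute the characteristic polynomial p(s) = det(sI - A).
Cofactor expansion gives p(s) = s^3 - 20s^2 + 128s - 256.
Try s = 8: p(8) = 0, so 8 is a root.
Dividing by (s - 8) leaves s^2 - 12s + 32.
The quadratic factors as (s - 4)·(s - 8).
Eigenvalues: 4, 8, 8.

4, 8, 8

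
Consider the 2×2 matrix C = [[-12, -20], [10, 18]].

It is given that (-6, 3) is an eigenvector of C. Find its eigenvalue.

-2

Compute Cv: C·(-6, 3) = (12, -6).
Since Cv = λv, compare component 1: 12 = λ·-6, so λ = -2.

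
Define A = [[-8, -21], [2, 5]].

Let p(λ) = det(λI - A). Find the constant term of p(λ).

2

p(λ) = λ^2 + 3λ + 2.
The constant term is 2.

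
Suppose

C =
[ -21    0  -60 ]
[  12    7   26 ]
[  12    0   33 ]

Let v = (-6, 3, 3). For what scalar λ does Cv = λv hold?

Compute Cv: C·(-6, 3, 3) = (-54, 27, 27).
Since Cv = λv, compare component 1: -54 = λ·-6, so λ = 9.

9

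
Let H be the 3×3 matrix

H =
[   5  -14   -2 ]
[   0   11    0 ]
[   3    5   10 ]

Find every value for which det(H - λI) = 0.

7, 8, 11

Compute the characteristic polynomial p(r) = det(rI - H).
Expanding the 3×3 determinant: p(r) = r^3 - 26r^2 + 221r - 616.
Since p(8) = 0, r = 8 is a root.
Dividing by (r - 8) leaves r^2 - 18r + 77.
The quadratic factors as (r - 7)·(r - 11).
Eigenvalues: 7, 8, 11.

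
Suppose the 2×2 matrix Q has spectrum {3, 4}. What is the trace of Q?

trace(Q) is the sum of the eigenvalues: (3) + (4) = 7.

7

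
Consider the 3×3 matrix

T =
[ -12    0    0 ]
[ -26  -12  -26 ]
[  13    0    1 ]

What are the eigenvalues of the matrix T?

-12, -12, 1

Compute the characteristic polynomial p(lambda) = det(lambda·I - T).
Expanding the 3×3 determinant: p(lambda) = lambda^3 + 23·lambda^2 + 120·lambda - 144.
Rational-root test: lambda = 1 gives p(1) = 0.
Factor out (lambda - 1): p(lambda) = (lambda - 1)·(lambda^2 + 24·lambda + 144).
The quadratic factor is (lambda + 12)^2.
Eigenvalues: -12, -12, 1.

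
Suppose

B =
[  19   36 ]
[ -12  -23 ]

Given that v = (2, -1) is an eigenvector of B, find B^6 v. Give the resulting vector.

First find the eigenvalue: Bv = (2, -1) = 1·(2, -1), so λ = 1.
Then B^6 v = λ^6·v = 1^6·(2, -1) = 1·(2, -1) = (2, -1).

(2, -1)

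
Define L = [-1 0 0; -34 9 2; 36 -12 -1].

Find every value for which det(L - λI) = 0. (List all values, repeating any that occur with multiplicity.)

-1, 3, 5

The characteristic polynomial is p(μ) = det(μI - L).
Expanding along the first row, p(μ) = μ^3 - 7μ^2 + 7μ + 15.
Rational-root test: μ = 3 gives p(3) = 0.
Dividing by (μ - 3) leaves μ^2 - 4μ - 5.
The quadratic factors as (μ + 1)·(μ - 5).
Eigenvalues: -1, 3, 5.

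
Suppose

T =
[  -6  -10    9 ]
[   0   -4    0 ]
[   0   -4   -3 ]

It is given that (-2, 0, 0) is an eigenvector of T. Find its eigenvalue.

Compute Tv: T·(-2, 0, 0) = (12, 0, 0).
Since Tv = λv, compare component 1: 12 = λ·-2, so λ = -6.

-6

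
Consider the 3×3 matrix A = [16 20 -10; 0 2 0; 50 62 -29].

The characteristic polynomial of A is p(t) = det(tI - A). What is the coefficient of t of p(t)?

p(t) = t^3 + 11t^2 + 10t - 72.
The coefficient of t is 10.

10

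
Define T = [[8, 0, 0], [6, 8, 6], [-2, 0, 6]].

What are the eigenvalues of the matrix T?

6, 8, 8

The characteristic polynomial is p(r) = det(rI - T).
Cofactor expansion gives p(r) = r^3 - 22r^2 + 160r - 384.
Since p(6) = 0, r = 6 is a root.
Dividing by (r - 6) leaves r^2 - 16r + 64.
The quadratic factor is (r - 8)^2.
Eigenvalues: 6, 8, 8.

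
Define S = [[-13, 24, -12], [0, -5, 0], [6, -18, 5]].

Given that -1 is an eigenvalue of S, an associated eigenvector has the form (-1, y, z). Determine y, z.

We need (S + 1I)v = 0.
S + 1I = [[-12, 24, -12], [0, -4, 0], [6, -18, 6]].
Row 1: (-12)·-1 + (24)·y + (-12)·z = 0
Row 2: (0)·-1 + (-4)·y + (0)·z = 0
Row 3: (6)·-1 + (-18)·y + (6)·z = 0
Solving gives y = 0, z = 1.
Check: S·(-1, 0, 1) = (1, 0, -1) = -1·(-1, 0, 1).

0, 1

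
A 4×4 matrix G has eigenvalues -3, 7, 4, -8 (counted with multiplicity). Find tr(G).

trace(G) is the sum of the eigenvalues: (-3) + (7) + (4) + (-8) = 0.

0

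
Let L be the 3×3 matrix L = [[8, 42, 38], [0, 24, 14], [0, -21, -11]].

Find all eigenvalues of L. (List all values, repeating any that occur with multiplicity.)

3, 8, 10

Set up det(tI - L) = 0.
Expanding along the first row, p(t) = t^3 - 21t^2 + 134t - 240.
Since p(8) = 0, t = 8 is a root.
Dividing by (t - 8) leaves t^2 - 13t + 30.
The quadratic factors as (t - 3)·(t - 10).
Eigenvalues: 3, 8, 10.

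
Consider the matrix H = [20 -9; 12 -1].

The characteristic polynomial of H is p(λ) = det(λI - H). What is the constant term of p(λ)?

88

p(λ) = λ^2 - 19λ + 88.
The constant term is 88.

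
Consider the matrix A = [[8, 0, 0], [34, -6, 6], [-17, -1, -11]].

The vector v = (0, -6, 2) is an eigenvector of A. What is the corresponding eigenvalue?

-8

Compute Av: A·(0, -6, 2) = (0, 48, -16).
Since Av = λv, compare component 2: 48 = λ·-6, so λ = -8.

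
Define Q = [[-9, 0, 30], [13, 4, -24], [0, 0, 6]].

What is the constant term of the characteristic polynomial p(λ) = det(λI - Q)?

216

p(0) = det(0·I − Q) = det(−Q) = (−1)^3·det(Q).
det(Q) = -216, so p(0) = 216.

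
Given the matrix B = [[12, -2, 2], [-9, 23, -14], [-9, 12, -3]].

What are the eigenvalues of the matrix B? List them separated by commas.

9, 11, 12

Set up det(sI - B) = 0.
Expanding along the first row, p(s) = s^3 - 32s^2 + 339s - 1188.
Rational-root test: s = 11 gives p(11) = 0.
Factor out (s - 11): p(s) = (s - 11)·(s^2 - 21s + 108).
The quadratic factors as (s - 9)·(s - 12).
Eigenvalues: 9, 11, 12.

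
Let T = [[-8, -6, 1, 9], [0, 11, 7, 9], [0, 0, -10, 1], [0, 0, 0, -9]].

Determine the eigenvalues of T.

T is upper triangular, so its eigenvalues are the diagonal entries.
Diagonal: -8, 11, -10, -9.

-10, -9, -8, 11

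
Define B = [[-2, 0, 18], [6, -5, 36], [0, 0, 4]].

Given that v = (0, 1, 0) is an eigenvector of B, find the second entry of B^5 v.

-3125

First find the eigenvalue: Bv = (0, -5, 0) = -5·(0, 1, 0), so λ = -5.
Then B^5 v = λ^5·v = (-5)^5·(0, 1, 0) = -3125·(0, 1, 0) = (0, -3125, 0).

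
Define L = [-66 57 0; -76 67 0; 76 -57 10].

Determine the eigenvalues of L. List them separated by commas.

The characteristic polynomial is p(μ) = det(μI - L).
Cofactor expansion gives p(μ) = μ^3 - 11μ^2 - 80μ + 900.
Since p(-9) = 0, μ = -9 is a root.
Factor out (μ + 9): p(μ) = (μ + 9)·(μ^2 - 20μ + 100).
The quadratic factor is (μ - 10)^2.
Eigenvalues: -9, 10, 10.

-9, 10, 10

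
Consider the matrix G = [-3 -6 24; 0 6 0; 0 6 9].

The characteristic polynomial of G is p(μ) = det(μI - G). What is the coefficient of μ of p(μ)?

9

p(μ) = μ^3 - 12μ^2 + 9μ + 162.
The coefficient of μ is 9.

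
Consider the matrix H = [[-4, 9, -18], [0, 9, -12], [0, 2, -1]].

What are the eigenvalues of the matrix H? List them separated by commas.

-4, 3, 5

The characteristic polynomial is p(μ) = det(μI - H).
Cofactor expansion gives p(μ) = μ^3 - 4μ^2 - 17μ + 60.
Since p(3) = 0, μ = 3 is a root.
Dividing by (μ - 3) leaves μ^2 - μ - 20.
The quadratic factors as (μ + 4)·(μ - 5).
Eigenvalues: -4, 3, 5.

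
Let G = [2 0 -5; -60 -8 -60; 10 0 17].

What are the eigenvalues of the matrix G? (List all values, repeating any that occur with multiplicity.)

-8, 7, 12

Compute the characteristic polynomial p(μ) = det(μI - G).
Cofactor expansion gives p(μ) = μ^3 - 11μ^2 - 68μ + 672.
Since p(12) = 0, μ = 12 is a root.
Dividing by (μ - 12) leaves μ^2 + μ - 56.
The quadratic factors as (μ + 8)·(μ - 7).
Eigenvalues: -8, 7, 12.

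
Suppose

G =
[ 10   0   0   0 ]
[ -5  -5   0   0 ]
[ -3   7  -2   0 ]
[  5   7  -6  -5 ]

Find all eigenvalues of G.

-5, -5, -2, 10

G is lower triangular, so its eigenvalues are the diagonal entries.
Diagonal: 10, -5, -2, -5.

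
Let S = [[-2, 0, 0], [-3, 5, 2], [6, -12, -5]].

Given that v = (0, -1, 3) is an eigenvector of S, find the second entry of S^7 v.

First find the eigenvalue: Sv = (0, 1, -3) = -1·(0, -1, 3), so λ = -1.
Then S^7 v = λ^7·v = (-1)^7·(0, -1, 3) = -1·(0, -1, 3) = (0, 1, -3).

1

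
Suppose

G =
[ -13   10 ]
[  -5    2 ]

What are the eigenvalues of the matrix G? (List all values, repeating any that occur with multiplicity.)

-8, -3

det(G - lambda·I) = (-13 - lambda)(2 - lambda) - (10)·(-5) = lambda^2 + 11·lambda + 24.
This factors as (lambda + 8)·(lambda + 3) = 0.
Eigenvalues: -8, -3.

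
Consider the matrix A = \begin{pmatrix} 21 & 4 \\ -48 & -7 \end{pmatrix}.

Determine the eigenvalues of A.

5, 9

det(A - μI) = (21 - μ)(-7 - μ) - (4)·(-48) = μ^2 - 14μ + 45.
This factors as (μ - 5)·(μ - 9) = 0.
Eigenvalues: 5, 9.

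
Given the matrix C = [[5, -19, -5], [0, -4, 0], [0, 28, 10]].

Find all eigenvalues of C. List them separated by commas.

Compute the characteristic polynomial p(μ) = det(μI - C).
Expanding the 3×3 determinant: p(μ) = μ^3 - 11μ^2 - 10μ + 200.
Rational-root test: μ = -4 gives p(-4) = 0.
Factor out (μ + 4): p(μ) = (μ + 4)·(μ^2 - 15μ + 50).
The quadratic factors as (μ - 5)·(μ - 10).
Eigenvalues: -4, 5, 10.

-4, 5, 10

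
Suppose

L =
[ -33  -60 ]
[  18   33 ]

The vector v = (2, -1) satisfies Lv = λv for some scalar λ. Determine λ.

-3

Compute Lv: L·(2, -1) = (-6, 3).
Since Lv = λv, compare component 1: -6 = λ·2, so λ = -3.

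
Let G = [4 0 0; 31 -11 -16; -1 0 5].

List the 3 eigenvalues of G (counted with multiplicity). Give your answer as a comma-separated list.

Compute the characteristic polynomial p(s) = det(sI - G).
Cofactor expansion gives p(s) = s^3 + 2s^2 - 79s + 220.
Since p(4) = 0, s = 4 is a root.
Dividing by (s - 4) leaves s^2 + 6s - 55.
The quadratic factors as (s + 11)·(s - 5).
Eigenvalues: -11, 4, 5.

-11, 4, 5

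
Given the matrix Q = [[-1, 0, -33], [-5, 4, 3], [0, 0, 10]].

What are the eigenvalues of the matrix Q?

-1, 4, 10

Set up det(sI - Q) = 0.
Expanding along the first row, p(s) = s^3 - 13s^2 + 26s + 40.
Since p(4) = 0, s = 4 is a root.
Dividing by (s - 4) leaves s^2 - 9s - 10.
The quadratic factors as (s + 1)·(s - 10).
Eigenvalues: -1, 4, 10.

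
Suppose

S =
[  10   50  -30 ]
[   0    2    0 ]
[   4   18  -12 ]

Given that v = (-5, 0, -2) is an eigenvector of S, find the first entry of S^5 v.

First find the eigenvalue: Sv = (10, 0, 4) = -2·(-5, 0, -2), so λ = -2.
Then S^5 v = λ^5·v = (-2)^5·(-5, 0, -2) = -32·(-5, 0, -2) = (160, 0, 64).

160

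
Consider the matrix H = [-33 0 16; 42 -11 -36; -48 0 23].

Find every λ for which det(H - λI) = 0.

Compute the characteristic polynomial p(s) = det(sI - H).
Expanding the 3×3 determinant: p(s) = s^3 + 21s^2 + 119s + 99.
Try s = -9: p(-9) = 0, so -9 is a root.
Factor out (s + 9): p(s) = (s + 9)·(s^2 + 12s + 11).
The quadratic factors as (s + 11)·(s + 1).
Eigenvalues: -11, -9, -1.

-11, -9, -1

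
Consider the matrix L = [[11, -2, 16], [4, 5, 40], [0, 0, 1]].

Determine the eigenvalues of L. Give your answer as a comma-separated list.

Compute the characteristic polynomial p(lambda) = det(lambda·I - L).
Expanding the 3×3 determinant: p(lambda) = lambda^3 - 17·lambda^2 + 79·lambda - 63.
Since p(1) = 0, lambda = 1 is a root.
Factor out (lambda - 1): p(lambda) = (lambda - 1)·(lambda^2 - 16·lambda + 63).
The quadratic factors as (lambda - 7)·(lambda - 9).
Eigenvalues: 1, 7, 9.

1, 7, 9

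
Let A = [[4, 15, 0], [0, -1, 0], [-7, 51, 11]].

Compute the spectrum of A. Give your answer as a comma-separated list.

-1, 4, 11

Compute the characteristic polynomial p(r) = det(rI - A).
Expanding the 3×3 determinant: p(r) = r^3 - 14r^2 + 29r + 44.
Since p(-1) = 0, r = -1 is a root.
Factor out (r + 1): p(r) = (r + 1)·(r^2 - 15r + 44).
The quadratic factors as (r - 4)·(r - 11).
Eigenvalues: -1, 4, 11.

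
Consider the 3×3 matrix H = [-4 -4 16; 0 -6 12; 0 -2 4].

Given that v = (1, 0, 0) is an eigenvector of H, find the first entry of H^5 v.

First find the eigenvalue: Hv = (-4, 0, 0) = -4·(1, 0, 0), so λ = -4.
Then H^5 v = λ^5·v = (-4)^5·(1, 0, 0) = -1024·(1, 0, 0) = (-1024, 0, 0).

-1024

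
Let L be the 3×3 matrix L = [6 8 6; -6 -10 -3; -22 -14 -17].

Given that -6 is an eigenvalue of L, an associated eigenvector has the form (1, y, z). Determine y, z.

0, -2

We need (L + 6I)v = 0.
L + 6I = [[12, 8, 6], [-6, -4, -3], [-22, -14, -11]].
Row 1: (12)·1 + (8)·y + (6)·z = 0
Row 2: (-6)·1 + (-4)·y + (-3)·z = 0
Row 3: (-22)·1 + (-14)·y + (-11)·z = 0
Solving gives y = 0, z = -2.
Check: L·(1, 0, -2) = (-6, 0, 12) = -6·(1, 0, -2).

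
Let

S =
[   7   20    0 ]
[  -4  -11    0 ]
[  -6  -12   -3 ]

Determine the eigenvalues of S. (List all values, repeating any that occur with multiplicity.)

-3, -3, -1

The characteristic polynomial is p(λ) = det(λI - S).
Expanding along the first row, p(λ) = λ^3 + 7λ^2 + 15λ + 9.
Since p(-1) = 0, λ = -1 is a root.
Dividing by (λ + 1) leaves λ^2 + 6λ + 9.
The quadratic factor is (λ + 3)^2.
Eigenvalues: -3, -3, -1.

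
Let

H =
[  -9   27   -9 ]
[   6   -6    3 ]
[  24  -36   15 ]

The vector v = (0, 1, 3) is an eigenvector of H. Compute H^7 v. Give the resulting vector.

First find the eigenvalue: Hv = (0, 3, 9) = 3·(0, 1, 3), so λ = 3.
Then H^7 v = λ^7·v = 3^7·(0, 1, 3) = 2187·(0, 1, 3) = (0, 2187, 6561).

(0, 2187, 6561)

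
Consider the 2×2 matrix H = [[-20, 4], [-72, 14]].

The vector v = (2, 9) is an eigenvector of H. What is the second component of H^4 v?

144

First find the eigenvalue: Hv = (-4, -18) = -2·(2, 9), so λ = -2.
Then H^4 v = λ^4·v = (-2)^4·(2, 9) = 16·(2, 9) = (32, 144).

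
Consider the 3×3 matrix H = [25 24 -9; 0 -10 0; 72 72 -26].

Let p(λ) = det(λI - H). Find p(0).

p(0) = det(0·I − H) = det(−H) = (−1)^3·det(H).
det(H) = 20, so p(0) = -20.

-20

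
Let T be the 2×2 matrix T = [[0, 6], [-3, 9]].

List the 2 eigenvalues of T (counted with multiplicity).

3, 6

det(T - rI) = (0 - r)(9 - r) - (6)·(-3) = r^2 - 9r + 18.
This factors as (r - 3)·(r - 6) = 0.
Eigenvalues: 3, 6.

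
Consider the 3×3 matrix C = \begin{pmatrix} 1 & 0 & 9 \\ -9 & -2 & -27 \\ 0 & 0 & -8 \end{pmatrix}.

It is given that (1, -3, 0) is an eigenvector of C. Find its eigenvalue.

Compute Cv: C·(1, -3, 0) = (1, -3, 0).
Since Cv = λv, compare component 1: 1 = λ·1, so λ = 1.

1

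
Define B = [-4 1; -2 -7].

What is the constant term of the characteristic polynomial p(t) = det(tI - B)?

30

p(0) = det(0·I − B) = det(−B) = (−1)^2·det(B).
det(B) = 30, so p(0) = 30.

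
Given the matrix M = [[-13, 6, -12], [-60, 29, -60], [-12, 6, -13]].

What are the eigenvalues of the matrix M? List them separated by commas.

-1, -1, 5

Compute the characteristic polynomial p(μ) = det(μI - M).
Expanding along the first row, p(μ) = μ^3 - 3μ^2 - 9μ - 5.
Try μ = -1: p(-1) = 0, so -1 is a root.
Factor out (μ + 1): p(μ) = (μ + 1)·(μ^2 - 4μ - 5).
The quadratic factors as (μ + 1)·(μ - 5).
Eigenvalues: -1, -1, 5.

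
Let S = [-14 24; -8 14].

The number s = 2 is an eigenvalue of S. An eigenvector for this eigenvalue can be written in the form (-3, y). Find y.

We need (S - 2I)v = 0.
S - 2I = [[-16, 24], [-8, 12]].
Row 1: (-16)·-3 + (24)·y = 0
Row 2: (-8)·-3 + (12)·y = 0
Solving gives y = -2.
Check: S·(-3, -2) = (-6, -4) = 2·(-3, -2).

-2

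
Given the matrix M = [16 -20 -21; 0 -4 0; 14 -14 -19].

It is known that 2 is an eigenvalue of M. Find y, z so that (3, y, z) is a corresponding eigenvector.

We need (M - 2I)v = 0.
M - 2I = [[14, -20, -21], [0, -6, 0], [14, -14, -21]].
Row 1: (14)·3 + (-20)·y + (-21)·z = 0
Row 2: (0)·3 + (-6)·y + (0)·z = 0
Row 3: (14)·3 + (-14)·y + (-21)·z = 0
Solving gives y = 0, z = 2.
Check: M·(3, 0, 2) = (6, 0, 4) = 2·(3, 0, 2).

0, 2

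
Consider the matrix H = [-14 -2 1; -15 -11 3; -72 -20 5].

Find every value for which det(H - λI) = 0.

The characteristic polynomial is p(λ) = det(λI - H).
Expanding along the first row, p(λ) = λ^3 + 20λ^2 + 131λ + 280.
Since p(-5) = 0, λ = -5 is a root.
Factor out (λ + 5): p(λ) = (λ + 5)·(λ^2 + 15λ + 56).
The quadratic factors as (λ + 8)·(λ + 7).
Eigenvalues: -8, -7, -5.

-8, -7, -5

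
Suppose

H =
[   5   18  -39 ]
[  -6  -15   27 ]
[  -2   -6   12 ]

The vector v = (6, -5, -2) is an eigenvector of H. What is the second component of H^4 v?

-405

First find the eigenvalue: Hv = (18, -15, -6) = 3·(6, -5, -2), so λ = 3.
Then H^4 v = λ^4·v = 3^4·(6, -5, -2) = 81·(6, -5, -2) = (486, -405, -162).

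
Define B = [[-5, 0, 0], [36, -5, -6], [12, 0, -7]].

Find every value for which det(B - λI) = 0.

-7, -5, -5

Set up det(rI - B) = 0.
Cofactor expansion gives p(r) = r^3 + 17r^2 + 95r + 175.
Try r = -7: p(-7) = 0, so -7 is a root.
Factor out (r + 7): p(r) = (r + 7)·(r^2 + 10r + 25).
The quadratic factor is (r + 5)^2.
Eigenvalues: -7, -5, -5.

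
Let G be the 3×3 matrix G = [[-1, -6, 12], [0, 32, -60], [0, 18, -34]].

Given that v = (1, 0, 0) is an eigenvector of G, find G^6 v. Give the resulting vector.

First find the eigenvalue: Gv = (-1, 0, 0) = -1·(1, 0, 0), so λ = -1.
Then G^6 v = λ^6·v = (-1)^6·(1, 0, 0) = 1·(1, 0, 0) = (1, 0, 0).

(1, 0, 0)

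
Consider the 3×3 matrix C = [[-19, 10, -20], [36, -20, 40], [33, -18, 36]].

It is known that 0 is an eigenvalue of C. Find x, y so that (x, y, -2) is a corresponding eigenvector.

We need (C)v = 0.
C = [[-19, 10, -20], [36, -20, 40], [33, -18, 36]].
Row 1: (-19)·x + (10)·y + (-20)·-2 = 0
Row 2: (36)·x + (-20)·y + (40)·-2 = 0
Row 3: (33)·x + (-18)·y + (36)·-2 = 0
Solving gives x = 0, y = -4.
Check: C·(0, -4, -2) = (0, 0, 0) = 0·(0, -4, -2).

0, -4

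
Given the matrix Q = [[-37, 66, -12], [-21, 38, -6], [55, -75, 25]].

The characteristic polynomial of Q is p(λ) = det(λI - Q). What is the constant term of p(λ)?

p(λ) = λ^3 - 26λ^2 + 215λ - 550.
The constant term is -550.

-550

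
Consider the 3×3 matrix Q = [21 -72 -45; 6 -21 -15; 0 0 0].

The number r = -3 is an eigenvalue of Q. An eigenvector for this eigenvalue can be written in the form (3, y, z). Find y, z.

We need (Q + 3I)v = 0.
Q + 3I = [[24, -72, -45], [6, -18, -15], [0, 0, 3]].
Row 1: (24)·3 + (-72)·y + (-45)·z = 0
Row 2: (6)·3 + (-18)·y + (-15)·z = 0
Row 3: (0)·3 + (0)·y + (3)·z = 0
Solving gives y = 1, z = 0.
Check: Q·(3, 1, 0) = (-9, -3, 0) = -3·(3, 1, 0).

1, 0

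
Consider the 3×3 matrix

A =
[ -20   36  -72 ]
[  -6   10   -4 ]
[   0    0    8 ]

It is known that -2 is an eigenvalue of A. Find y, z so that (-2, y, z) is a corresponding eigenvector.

We need (A + 2I)v = 0.
A + 2I = [[-18, 36, -72], [-6, 12, -4], [0, 0, 10]].
Row 1: (-18)·-2 + (36)·y + (-72)·z = 0
Row 2: (-6)·-2 + (12)·y + (-4)·z = 0
Row 3: (0)·-2 + (0)·y + (10)·z = 0
Solving gives y = -1, z = 0.
Check: A·(-2, -1, 0) = (4, 2, 0) = -2·(-2, -1, 0).

-1, 0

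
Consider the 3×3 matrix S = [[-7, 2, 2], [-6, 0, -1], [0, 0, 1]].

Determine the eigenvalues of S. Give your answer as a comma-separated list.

-4, -3, 1

Set up det(rI - S) = 0.
Cofactor expansion gives p(r) = r^3 + 6r^2 + 5r - 12.
Since p(-3) = 0, r = -3 is a root.
Dividing by (r + 3) leaves r^2 + 3r - 4.
The quadratic factors as (r + 4)·(r - 1).
Eigenvalues: -4, -3, 1.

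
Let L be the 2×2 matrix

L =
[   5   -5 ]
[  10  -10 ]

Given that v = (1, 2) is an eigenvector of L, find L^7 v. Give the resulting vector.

(-78125, -156250)

First find the eigenvalue: Lv = (-5, -10) = -5·(1, 2), so λ = -5.
Then L^7 v = λ^7·v = (-5)^7·(1, 2) = -78125·(1, 2) = (-78125, -156250).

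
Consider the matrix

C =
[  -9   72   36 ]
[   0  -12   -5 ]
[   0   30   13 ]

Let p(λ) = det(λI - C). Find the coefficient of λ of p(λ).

p(λ) = λ^3 + 8λ^2 - 15λ - 54.
The coefficient of λ is -15.

-15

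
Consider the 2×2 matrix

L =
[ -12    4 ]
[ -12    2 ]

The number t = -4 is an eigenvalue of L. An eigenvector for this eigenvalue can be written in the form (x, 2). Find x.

We need (L + 4I)v = 0.
L + 4I = [[-8, 4], [-12, 6]].
Row 1: (-8)·x + (4)·2 = 0
Row 2: (-12)·x + (6)·2 = 0
Solving gives x = 1.
Check: L·(1, 2) = (-4, -8) = -4·(1, 2).

1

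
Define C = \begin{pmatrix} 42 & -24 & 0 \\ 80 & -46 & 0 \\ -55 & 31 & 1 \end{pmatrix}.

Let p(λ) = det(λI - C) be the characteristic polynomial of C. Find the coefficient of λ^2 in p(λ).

3

The coefficient of λ^2 of det(λI - C) is −trace(C).
trace(C) = (42) + (-46) + (1) = -3, so the coefficient is 3.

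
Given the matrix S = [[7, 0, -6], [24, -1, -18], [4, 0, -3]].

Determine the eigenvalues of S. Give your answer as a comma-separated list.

-1, 1, 3

Compute the characteristic polynomial p(t) = det(tI - S).
Cofactor expansion gives p(t) = t^3 - 3t^2 - t + 3.
Since p(-1) = 0, t = -1 is a root.
Factor out (t + 1): p(t) = (t + 1)·(t^2 - 4t + 3).
The quadratic factors as (t - 1)·(t - 3).
Eigenvalues: -1, 1, 3.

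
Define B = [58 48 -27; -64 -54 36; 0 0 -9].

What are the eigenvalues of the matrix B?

-9, -6, 10

The characteristic polynomial is p(lambda) = det(lambda·I - B).
Cofactor expansion gives p(lambda) = lambda^3 + 5·lambda^2 - 96·lambda - 540.
Try lambda = 10: p(10) = 0, so 10 is a root.
Factor out (lambda - 10): p(lambda) = (lambda - 10)·(lambda^2 + 15·lambda + 54).
The quadratic factors as (lambda + 9)·(lambda + 6).
Eigenvalues: -9, -6, 10.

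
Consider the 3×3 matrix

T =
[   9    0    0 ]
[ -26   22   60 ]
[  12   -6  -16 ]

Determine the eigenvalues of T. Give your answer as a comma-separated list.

2, 4, 9

Compute the characteristic polynomial p(s) = det(sI - T).
Expanding along the first row, p(s) = s^3 - 15s^2 + 62s - 72.
Try s = 2: p(2) = 0, so 2 is a root.
Factor out (s - 2): p(s) = (s - 2)·(s^2 - 13s + 36).
The quadratic factors as (s - 4)·(s - 9).
Eigenvalues: 2, 4, 9.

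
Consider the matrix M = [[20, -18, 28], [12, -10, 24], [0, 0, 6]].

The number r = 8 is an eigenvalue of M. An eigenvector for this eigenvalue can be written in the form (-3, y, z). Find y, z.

We need (M - 8I)v = 0.
M - 8I = [[12, -18, 28], [12, -18, 24], [0, 0, -2]].
Row 1: (12)·-3 + (-18)·y + (28)·z = 0
Row 2: (12)·-3 + (-18)·y + (24)·z = 0
Row 3: (0)·-3 + (0)·y + (-2)·z = 0
Solving gives y = -2, z = 0.
Check: M·(-3, -2, 0) = (-24, -16, 0) = 8·(-3, -2, 0).

-2, 0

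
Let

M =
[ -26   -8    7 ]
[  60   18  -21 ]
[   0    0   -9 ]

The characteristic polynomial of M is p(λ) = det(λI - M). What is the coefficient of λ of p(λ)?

p(λ) = λ^3 + 17λ^2 + 84λ + 108.
The coefficient of λ is 84.

84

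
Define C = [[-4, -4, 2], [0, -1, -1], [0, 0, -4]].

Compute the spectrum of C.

-4, -4, -1

C is upper triangular, so its eigenvalues are the diagonal entries.
Diagonal: -4, -1, -4.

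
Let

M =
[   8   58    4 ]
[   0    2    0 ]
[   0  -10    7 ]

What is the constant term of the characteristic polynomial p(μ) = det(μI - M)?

-112

p(0) = det(0·I − M) = det(−M) = (−1)^3·det(M).
det(M) = 112, so p(0) = -112.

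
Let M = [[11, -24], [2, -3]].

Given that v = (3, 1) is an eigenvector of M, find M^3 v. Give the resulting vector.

First find the eigenvalue: Mv = (9, 3) = 3·(3, 1), so λ = 3.
Then M^3 v = λ^3·v = 3^3·(3, 1) = 27·(3, 1) = (81, 27).

(81, 27)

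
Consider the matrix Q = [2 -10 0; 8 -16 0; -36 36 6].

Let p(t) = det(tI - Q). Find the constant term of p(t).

p(t) = t^3 + 8t^2 - 36t - 288.
The constant term is -288.

-288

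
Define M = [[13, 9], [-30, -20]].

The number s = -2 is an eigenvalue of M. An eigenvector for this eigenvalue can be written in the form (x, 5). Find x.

We need (M + 2I)v = 0.
M + 2I = [[15, 9], [-30, -18]].
Row 1: (15)·x + (9)·5 = 0
Row 2: (-30)·x + (-18)·5 = 0
Solving gives x = -3.
Check: M·(-3, 5) = (6, -10) = -2·(-3, 5).

-3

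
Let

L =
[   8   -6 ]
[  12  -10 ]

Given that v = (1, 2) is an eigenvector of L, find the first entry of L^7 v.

-16384

First find the eigenvalue: Lv = (-4, -8) = -4·(1, 2), so λ = -4.
Then L^7 v = λ^7·v = (-4)^7·(1, 2) = -16384·(1, 2) = (-16384, -32768).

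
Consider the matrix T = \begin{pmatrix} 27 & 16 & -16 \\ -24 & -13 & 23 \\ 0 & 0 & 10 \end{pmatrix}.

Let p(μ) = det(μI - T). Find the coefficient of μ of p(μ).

p(μ) = μ^3 - 24μ^2 + 173μ - 330.
The coefficient of μ is 173.

173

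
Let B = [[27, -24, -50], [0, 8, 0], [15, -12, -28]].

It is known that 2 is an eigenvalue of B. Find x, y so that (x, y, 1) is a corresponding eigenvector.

2, 0

We need (B - 2I)v = 0.
B - 2I = [[25, -24, -50], [0, 6, 0], [15, -12, -30]].
Row 1: (25)·x + (-24)·y + (-50)·1 = 0
Row 2: (0)·x + (6)·y + (0)·1 = 0
Row 3: (15)·x + (-12)·y + (-30)·1 = 0
Solving gives x = 2, y = 0.
Check: B·(2, 0, 1) = (4, 0, 2) = 2·(2, 0, 1).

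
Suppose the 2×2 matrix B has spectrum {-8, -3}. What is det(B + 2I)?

6

If B has eigenvalues -8, -3, then B + 2I has eigenvalues -6, -1.
det(B + 2I) = (-6) · (-1) = 6.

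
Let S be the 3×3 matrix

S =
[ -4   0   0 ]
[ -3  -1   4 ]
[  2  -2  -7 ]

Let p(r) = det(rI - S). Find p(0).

p(0) = det(0·I − S) = det(−S) = (−1)^3·det(S).
det(S) = -60, so p(0) = 60.

60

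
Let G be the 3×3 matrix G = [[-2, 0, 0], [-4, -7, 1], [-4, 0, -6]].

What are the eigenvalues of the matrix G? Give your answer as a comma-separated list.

-7, -6, -2

Compute the characteristic polynomial p(μ) = det(μI - G).
Expanding along the first row, p(μ) = μ^3 + 15μ^2 + 68μ + 84.
Try μ = -6: p(-6) = 0, so -6 is a root.
Factor out (μ + 6): p(μ) = (μ + 6)·(μ^2 + 9μ + 14).
The quadratic factors as (μ + 7)·(μ + 2).
Eigenvalues: -7, -6, -2.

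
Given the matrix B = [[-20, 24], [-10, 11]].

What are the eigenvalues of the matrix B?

det(B - lambda·I) = (-20 - lambda)(11 - lambda) - (24)·(-10) = lambda^2 + 9·lambda + 20.
This factors as (lambda + 5)·(lambda + 4) = 0.
Eigenvalues: -5, -4.

-5, -4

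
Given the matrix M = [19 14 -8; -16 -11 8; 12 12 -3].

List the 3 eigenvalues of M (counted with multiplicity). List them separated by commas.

Compute the characteristic polynomial p(lambda) = det(lambda·I - M).
Expanding the 3×3 determinant: p(lambda) = lambda^3 - 5·lambda^2 - 9·lambda + 45.
Since p(5) = 0, lambda = 5 is a root.
Factor out (lambda - 5): p(lambda) = (lambda - 5)·(lambda^2 - 9).
The quadratic factors as (lambda + 3)·(lambda - 3).
Eigenvalues: -3, 3, 5.

-3, 3, 5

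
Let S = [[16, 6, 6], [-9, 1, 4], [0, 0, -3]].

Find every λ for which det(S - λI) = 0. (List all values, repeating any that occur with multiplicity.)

-3, 7, 10

Set up det(tI - S) = 0.
Cofactor expansion gives p(t) = t^3 - 14t^2 + 19t + 210.
Rational-root test: t = 7 gives p(7) = 0.
Dividing by (t - 7) leaves t^2 - 7t - 30.
The quadratic factors as (t + 3)·(t - 10).
Eigenvalues: -3, 7, 10.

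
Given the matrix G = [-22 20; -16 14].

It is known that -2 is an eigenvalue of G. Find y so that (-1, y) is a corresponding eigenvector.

We need (G + 2I)v = 0.
G + 2I = [[-20, 20], [-16, 16]].
Row 1: (-20)·-1 + (20)·y = 0
Row 2: (-16)·-1 + (16)·y = 0
Solving gives y = -1.
Check: G·(-1, -1) = (2, 2) = -2·(-1, -1).

-1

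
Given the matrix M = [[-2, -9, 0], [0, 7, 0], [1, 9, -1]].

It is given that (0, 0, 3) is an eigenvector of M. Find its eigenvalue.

Compute Mv: M·(0, 0, 3) = (0, 0, -3).
Since Mv = λv, compare component 3: -3 = λ·3, so λ = -1.

-1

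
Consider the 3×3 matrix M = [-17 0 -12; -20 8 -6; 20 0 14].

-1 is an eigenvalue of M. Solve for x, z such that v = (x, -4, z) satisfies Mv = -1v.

-3, 4

We need (M + 1I)v = 0.
M + 1I = [[-16, 0, -12], [-20, 9, -6], [20, 0, 15]].
Row 1: (-16)·x + (0)·-4 + (-12)·z = 0
Row 2: (-20)·x + (9)·-4 + (-6)·z = 0
Row 3: (20)·x + (0)·-4 + (15)·z = 0
Solving gives x = -3, z = 4.
Check: M·(-3, -4, 4) = (3, 4, -4) = -1·(-3, -4, 4).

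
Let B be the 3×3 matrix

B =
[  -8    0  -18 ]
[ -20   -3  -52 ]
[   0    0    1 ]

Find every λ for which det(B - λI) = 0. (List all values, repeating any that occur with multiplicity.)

-8, -3, 1

Compute the characteristic polynomial p(λ) = det(λI - B).
Expanding along the first row, p(λ) = λ^3 + 10λ^2 + 13λ - 24.
Since p(1) = 0, λ = 1 is a root.
Dividing by (λ - 1) leaves λ^2 + 11λ + 24.
The quadratic factors as (λ + 8)·(λ + 3).
Eigenvalues: -8, -3, 1.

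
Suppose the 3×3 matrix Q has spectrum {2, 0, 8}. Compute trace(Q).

trace(Q) is the sum of the eigenvalues: (2) + (0) + (8) = 10.

10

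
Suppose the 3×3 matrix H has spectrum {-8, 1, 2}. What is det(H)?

-16

det(H) is the product of the eigenvalues: (-8) · (1) · (2) = -16.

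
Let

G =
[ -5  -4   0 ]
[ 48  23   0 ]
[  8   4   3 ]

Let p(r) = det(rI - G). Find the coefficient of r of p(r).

p(r) = r^3 - 21r^2 + 131r - 231.
The coefficient of r is 131.

131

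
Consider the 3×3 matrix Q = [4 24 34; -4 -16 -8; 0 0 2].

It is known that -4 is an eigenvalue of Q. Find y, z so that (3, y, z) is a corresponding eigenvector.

-1, 0

We need (Q + 4I)v = 0.
Q + 4I = [[8, 24, 34], [-4, -12, -8], [0, 0, 6]].
Row 1: (8)·3 + (24)·y + (34)·z = 0
Row 2: (-4)·3 + (-12)·y + (-8)·z = 0
Row 3: (0)·3 + (0)·y + (6)·z = 0
Solving gives y = -1, z = 0.
Check: Q·(3, -1, 0) = (-12, 4, 0) = -4·(3, -1, 0).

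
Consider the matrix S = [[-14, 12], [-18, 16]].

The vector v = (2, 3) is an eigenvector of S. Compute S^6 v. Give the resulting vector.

(8192, 12288)

First find the eigenvalue: Sv = (8, 12) = 4·(2, 3), so λ = 4.
Then S^6 v = λ^6·v = 4^6·(2, 3) = 4096·(2, 3) = (8192, 12288).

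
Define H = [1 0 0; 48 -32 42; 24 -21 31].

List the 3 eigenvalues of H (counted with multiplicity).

-11, 1, 10

Compute the characteristic polynomial p(t) = det(tI - H).
Cofactor expansion gives p(t) = t^3 - 111t + 110.
Rational-root test: t = -11 gives p(-11) = 0.
Dividing by (t + 11) leaves t^2 - 11t + 10.
The quadratic factors as (t - 1)·(t - 10).
Eigenvalues: -11, 1, 10.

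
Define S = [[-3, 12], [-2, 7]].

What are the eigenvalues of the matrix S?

1, 3

det(S - sI) = (-3 - s)(7 - s) - (12)·(-2) = s^2 - 4s + 3.
This factors as (s - 1)·(s - 3) = 0.
Eigenvalues: 1, 3.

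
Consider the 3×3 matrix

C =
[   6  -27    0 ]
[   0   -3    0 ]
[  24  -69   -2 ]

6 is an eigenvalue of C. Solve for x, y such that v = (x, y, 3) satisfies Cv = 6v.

1, 0

We need (C - 6I)v = 0.
C - 6I = [[0, -27, 0], [0, -9, 0], [24, -69, -8]].
Row 1: (0)·x + (-27)·y + (0)·3 = 0
Row 2: (0)·x + (-9)·y + (0)·3 = 0
Row 3: (24)·x + (-69)·y + (-8)·3 = 0
Solving gives x = 1, y = 0.
Check: C·(1, 0, 3) = (6, 0, 18) = 6·(1, 0, 3).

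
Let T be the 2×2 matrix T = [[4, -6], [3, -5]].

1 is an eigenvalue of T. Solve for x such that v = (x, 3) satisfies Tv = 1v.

6

We need (T - 1I)v = 0.
T - 1I = [[3, -6], [3, -6]].
Row 1: (3)·x + (-6)·3 = 0
Row 2: (3)·x + (-6)·3 = 0
Solving gives x = 6.
Check: T·(6, 3) = (6, 3) = 1·(6, 3).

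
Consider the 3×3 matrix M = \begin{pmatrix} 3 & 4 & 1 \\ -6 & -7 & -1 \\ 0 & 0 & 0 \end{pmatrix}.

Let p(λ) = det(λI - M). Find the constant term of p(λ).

p(λ) = λ^3 + 4λ^2 + 3λ.
The constant term is 0.

0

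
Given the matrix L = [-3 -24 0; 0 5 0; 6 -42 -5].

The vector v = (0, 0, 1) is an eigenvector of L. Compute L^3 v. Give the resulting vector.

First find the eigenvalue: Lv = (0, 0, -5) = -5·(0, 0, 1), so λ = -5.
Then L^3 v = λ^3·v = (-5)^3·(0, 0, 1) = -125·(0, 0, 1) = (0, 0, -125).

(0, 0, -125)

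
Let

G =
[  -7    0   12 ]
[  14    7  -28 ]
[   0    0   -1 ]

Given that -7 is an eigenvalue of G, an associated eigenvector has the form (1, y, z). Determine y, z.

-1, 0

We need (G + 7I)v = 0.
G + 7I = [[0, 0, 12], [14, 14, -28], [0, 0, 6]].
Row 1: (0)·1 + (0)·y + (12)·z = 0
Row 2: (14)·1 + (14)·y + (-28)·z = 0
Row 3: (0)·1 + (0)·y + (6)·z = 0
Solving gives y = -1, z = 0.
Check: G·(1, -1, 0) = (-7, 7, 0) = -7·(1, -1, 0).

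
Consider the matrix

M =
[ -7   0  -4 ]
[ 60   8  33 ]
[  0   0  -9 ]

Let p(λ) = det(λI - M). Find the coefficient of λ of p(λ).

p(λ) = λ^3 + 8λ^2 - 65λ - 504.
The coefficient of λ is -65.

-65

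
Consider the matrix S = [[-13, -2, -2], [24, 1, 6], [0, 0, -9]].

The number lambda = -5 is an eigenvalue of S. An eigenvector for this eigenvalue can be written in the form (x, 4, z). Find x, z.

We need (S + 5I)v = 0.
S + 5I = [[-8, -2, -2], [24, 6, 6], [0, 0, -4]].
Row 1: (-8)·x + (-2)·4 + (-2)·z = 0
Row 2: (24)·x + (6)·4 + (6)·z = 0
Row 3: (0)·x + (0)·4 + (-4)·z = 0
Solving gives x = -1, z = 0.
Check: S·(-1, 4, 0) = (5, -20, 0) = -5·(-1, 4, 0).

-1, 0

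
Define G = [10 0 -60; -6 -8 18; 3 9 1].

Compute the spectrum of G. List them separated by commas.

-5, -2, 10

Set up det(rI - G) = 0.
Cofactor expansion gives p(r) = r^3 - 3r^2 - 60r - 100.
Since p(-2) = 0, r = -2 is a root.
Dividing by (r + 2) leaves r^2 - 5r - 50.
The quadratic factors as (r + 5)·(r - 10).
Eigenvalues: -5, -2, 10.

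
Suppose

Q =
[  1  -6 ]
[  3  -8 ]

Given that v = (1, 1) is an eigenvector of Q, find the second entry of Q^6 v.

15625

First find the eigenvalue: Qv = (-5, -5) = -5·(1, 1), so λ = -5.
Then Q^6 v = λ^6·v = (-5)^6·(1, 1) = 15625·(1, 1) = (15625, 15625).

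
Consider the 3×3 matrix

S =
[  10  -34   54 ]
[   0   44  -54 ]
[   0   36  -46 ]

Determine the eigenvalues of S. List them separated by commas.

-10, 8, 10

Compute the characteristic polynomial p(λ) = det(λI - S).
Expanding the 3×3 determinant: p(λ) = λ^3 - 8λ^2 - 100λ + 800.
Rational-root test: λ = 10 gives p(10) = 0.
Factor out (λ - 10): p(λ) = (λ - 10)·(λ^2 + 2λ - 80).
The quadratic factors as (λ + 10)·(λ - 8).
Eigenvalues: -10, 8, 10.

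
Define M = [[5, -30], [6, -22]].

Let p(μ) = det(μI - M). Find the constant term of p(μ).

p(μ) = μ^2 + 17μ + 70.
The constant term is 70.

70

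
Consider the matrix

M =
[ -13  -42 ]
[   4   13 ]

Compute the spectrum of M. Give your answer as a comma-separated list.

-1, 1

det(M - tI) = (-13 - t)(13 - t) - (-42)·(4) = t^2 - 1.
This factors as (t + 1)·(t - 1) = 0.
Eigenvalues: -1, 1.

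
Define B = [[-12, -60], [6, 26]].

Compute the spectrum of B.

det(B - lambda·I) = (-12 - lambda)(26 - lambda) - (-60)·(6) = lambda^2 - 14·lambda + 48.
This factors as (lambda - 6)·(lambda - 8) = 0.
Eigenvalues: 6, 8.

6, 8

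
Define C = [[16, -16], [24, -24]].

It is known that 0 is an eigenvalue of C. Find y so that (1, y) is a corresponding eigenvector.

1

We need (C)v = 0.
C = [[16, -16], [24, -24]].
Row 1: (16)·1 + (-16)·y = 0
Row 2: (24)·1 + (-24)·y = 0
Solving gives y = 1.
Check: C·(1, 1) = (0, 0) = 0·(1, 1).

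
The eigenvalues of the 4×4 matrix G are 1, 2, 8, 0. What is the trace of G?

11

trace(G) is the sum of the eigenvalues: (1) + (2) + (8) + (0) = 11.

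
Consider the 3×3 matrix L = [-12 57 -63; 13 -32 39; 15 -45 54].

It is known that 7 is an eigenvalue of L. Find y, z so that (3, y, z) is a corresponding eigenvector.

We need (L - 7I)v = 0.
L - 7I = [[-19, 57, -63], [13, -39, 39], [15, -45, 47]].
Row 1: (-19)·3 + (57)·y + (-63)·z = 0
Row 2: (13)·3 + (-39)·y + (39)·z = 0
Row 3: (15)·3 + (-45)·y + (47)·z = 0
Solving gives y = 1, z = 0.
Check: L·(3, 1, 0) = (21, 7, 0) = 7·(3, 1, 0).

1, 0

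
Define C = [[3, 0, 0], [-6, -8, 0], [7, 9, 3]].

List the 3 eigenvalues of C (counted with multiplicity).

C is lower triangular, so its eigenvalues are the diagonal entries.
Diagonal: 3, -8, 3.

-8, 3, 3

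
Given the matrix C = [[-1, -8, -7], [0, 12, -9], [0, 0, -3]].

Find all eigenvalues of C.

C is upper triangular, so its eigenvalues are the diagonal entries.
Diagonal: -1, 12, -3.

-3, -1, 12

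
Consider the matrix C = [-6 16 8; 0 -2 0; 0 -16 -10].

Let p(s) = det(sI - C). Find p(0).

p(0) = det(0·I − C) = det(−C) = (−1)^3·det(C).
det(C) = -120, so p(0) = 120.

120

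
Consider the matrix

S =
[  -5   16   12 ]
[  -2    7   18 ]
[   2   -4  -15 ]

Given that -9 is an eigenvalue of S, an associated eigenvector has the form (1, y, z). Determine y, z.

We need (S + 9I)v = 0.
S + 9I = [[4, 16, 12], [-2, 16, 18], [2, -4, -6]].
Row 1: (4)·1 + (16)·y + (12)·z = 0
Row 2: (-2)·1 + (16)·y + (18)·z = 0
Row 3: (2)·1 + (-4)·y + (-6)·z = 0
Solving gives y = -1, z = 1.
Check: S·(1, -1, 1) = (-9, 9, -9) = -9·(1, -1, 1).

-1, 1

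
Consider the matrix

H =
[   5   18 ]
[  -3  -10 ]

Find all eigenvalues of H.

det(H - rI) = (5 - r)(-10 - r) - (18)·(-3) = r^2 + 5r + 4.
This factors as (r + 4)·(r + 1) = 0.
Eigenvalues: -4, -1.

-4, -1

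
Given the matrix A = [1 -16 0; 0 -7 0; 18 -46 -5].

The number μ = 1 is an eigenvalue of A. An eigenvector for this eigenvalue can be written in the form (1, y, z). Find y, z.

0, 3

We need (A - 1I)v = 0.
A - 1I = [[0, -16, 0], [0, -8, 0], [18, -46, -6]].
Row 1: (0)·1 + (-16)·y + (0)·z = 0
Row 2: (0)·1 + (-8)·y + (0)·z = 0
Row 3: (18)·1 + (-46)·y + (-6)·z = 0
Solving gives y = 0, z = 3.
Check: A·(1, 0, 3) = (1, 0, 3) = 1·(1, 0, 3).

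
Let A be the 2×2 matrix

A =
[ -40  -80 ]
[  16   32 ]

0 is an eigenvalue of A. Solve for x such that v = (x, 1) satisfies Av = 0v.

-2

We need (A)v = 0.
A = [[-40, -80], [16, 32]].
Row 1: (-40)·x + (-80)·1 = 0
Row 2: (16)·x + (32)·1 = 0
Solving gives x = -2.
Check: A·(-2, 1) = (0, 0) = 0·(-2, 1).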